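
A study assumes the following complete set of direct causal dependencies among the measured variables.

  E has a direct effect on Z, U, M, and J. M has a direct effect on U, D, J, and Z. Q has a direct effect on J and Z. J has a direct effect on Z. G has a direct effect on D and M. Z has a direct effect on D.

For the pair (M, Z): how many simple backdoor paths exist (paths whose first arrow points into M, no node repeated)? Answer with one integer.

A backdoor path from M to Z is any simple undirected path whose first edge points into M (i.e. leaves M via a parent).
Parents of M: {E, G}.
Enumerating:
  P1: M <- E -> J <- Q -> Z
  P2: M <- E -> J -> Z
  P3: M <- E -> Z
  P4: M <- G -> D <- Z
That exhausts the simple backdoor paths. Count: 4.

4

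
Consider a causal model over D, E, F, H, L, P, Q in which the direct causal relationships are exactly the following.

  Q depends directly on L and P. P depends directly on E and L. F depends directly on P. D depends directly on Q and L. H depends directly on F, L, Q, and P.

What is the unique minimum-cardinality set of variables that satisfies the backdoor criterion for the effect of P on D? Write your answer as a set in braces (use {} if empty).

{L}

Variables eligible for adjustment (non-descendants of P, excluding P and D): {E, L}.
Backdoor paths from P to D:
  P1: P <- L -> Q -> D
  P2: P <- L -> H <- Q -> D
  P3: P <- L -> D
The empty set is not sufficient: P1 (P <- L -> Q -> D) has no collider blocking it and no conditioned non-collider, so it is open.
Try {L}:
  P1: blocked at fork node L ∈ conditioning set.
  P2: blocked at fork node L ∈ conditioning set.
  P3: blocked at fork node L ∈ conditioning set.
{L} contains no descendant of P and blocks every backdoor path.
No other singleton works — e.g. {E} leaves P1 open — so {L} is the unique smallest valid adjustment set.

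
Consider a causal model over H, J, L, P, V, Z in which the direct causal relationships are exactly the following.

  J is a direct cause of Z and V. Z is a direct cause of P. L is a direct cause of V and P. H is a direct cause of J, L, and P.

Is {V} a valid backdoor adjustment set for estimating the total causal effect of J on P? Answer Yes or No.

Backdoor paths from J to P (paths whose first edge points into J):
  P1: J <- H -> L -> P
  P2: J <- H -> P
Condition 1 (no descendant of J in the set): FAILS — V is a descendant of J.
Condition 2 (every backdoor path blocked by {V}):
  P1: open — no interior node is in the conditioning set.
  P2: open — no interior node is in the conditioning set.
{V} does not satisfy the backdoor criterion.

No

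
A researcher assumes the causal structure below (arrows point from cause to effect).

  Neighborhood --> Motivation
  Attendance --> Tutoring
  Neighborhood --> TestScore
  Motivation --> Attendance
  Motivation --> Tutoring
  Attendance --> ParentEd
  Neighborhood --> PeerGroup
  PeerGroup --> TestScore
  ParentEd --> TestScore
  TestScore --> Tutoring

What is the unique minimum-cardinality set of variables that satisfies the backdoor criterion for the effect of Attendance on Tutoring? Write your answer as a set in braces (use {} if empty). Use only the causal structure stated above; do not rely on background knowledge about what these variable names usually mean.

{Motivation}

Variables eligible for adjustment (non-descendants of Attendance, excluding Attendance and Tutoring): {Motivation, Neighborhood, PeerGroup}.
Backdoor paths from Attendance to Tutoring:
  P1: Attendance <- Motivation <- Neighborhood -> PeerGroup -> TestScore -> Tutoring
  P2: Attendance <- Motivation <- Neighborhood -> TestScore -> Tutoring
  P3: Attendance <- Motivation -> Tutoring
The empty set is not sufficient: P1 (Attendance <- Motivation <- Neighborhood -> PeerGroup -> TestScore -> Tutoring) has no collider blocking it and no conditioned non-collider, so it is open.
Try {Motivation}:
  P1: blocked at chain node Motivation ∈ conditioning set.
  P2: blocked at chain node Motivation ∈ conditioning set.
  P3: blocked at fork node Motivation ∈ conditioning set.
{Motivation} contains no descendant of Attendance and blocks every backdoor path.
No other singleton works — e.g. {Neighborhood} leaves P3 open — so {Motivation} is the unique smallest valid adjustment set.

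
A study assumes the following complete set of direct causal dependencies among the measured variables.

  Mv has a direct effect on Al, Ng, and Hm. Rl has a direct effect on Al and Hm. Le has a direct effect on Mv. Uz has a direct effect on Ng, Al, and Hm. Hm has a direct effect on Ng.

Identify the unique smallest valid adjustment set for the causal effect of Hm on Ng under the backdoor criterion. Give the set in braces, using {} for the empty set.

{Mv, Uz}

Variables eligible for adjustment (non-descendants of Hm, excluding Hm and Ng): {Al, Le, Mv, Rl, Uz}.
Backdoor paths from Hm to Ng:
  P1: Hm <- Mv -> Al <- Uz -> Ng
  P2: Hm <- Mv -> Ng
  P3: Hm <- Rl -> Al <- Mv -> Ng
  P4: Hm <- Rl -> Al <- Uz -> Ng
  P5: Hm <- Uz -> Al <- Mv -> Ng
  P6: Hm <- Uz -> Ng
The empty set is not sufficient: P2 (Hm <- Mv -> Ng) has no collider blocking it and no conditioned non-collider, so it is open.
Try {Mv, Uz}:
  P1: blocked at fork node Mv ∈ conditioning set.
  P2: blocked at fork node Mv ∈ conditioning set.
  P3: blocked at collider Al (neither it nor any descendant is in the conditioning set).
  P4: blocked at collider Al (neither it nor any descendant is in the conditioning set).
  P5: blocked at fork node Uz ∈ conditioning set.
  P6: blocked at fork node Uz ∈ conditioning set.
{Mv, Uz} contains no descendant of Hm and blocks every backdoor path.
Every element of {Mv, Uz} is needed (dropping Mv leaves P2 open; dropping Uz leaves P6 open), so no proper subset is valid.
Among all size-2 subsets of the eligible variables, only {Mv, Uz} blocks every backdoor path, so it is the unique smallest valid adjustment set.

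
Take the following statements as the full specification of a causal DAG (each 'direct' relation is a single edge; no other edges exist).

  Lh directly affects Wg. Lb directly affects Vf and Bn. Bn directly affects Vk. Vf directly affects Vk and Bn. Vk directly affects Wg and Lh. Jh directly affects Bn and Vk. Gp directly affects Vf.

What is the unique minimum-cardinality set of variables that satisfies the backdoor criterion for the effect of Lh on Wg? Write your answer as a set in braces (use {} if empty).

Variables eligible for adjustment (non-descendants of Lh, excluding Lh and Wg): {Bn, Gp, Jh, Lb, Vf, Vk}.
Backdoor paths from Lh to Wg:
  P1: Lh <- Vk -> Wg
The empty set is not sufficient: P1 (Lh <- Vk -> Wg) has no collider blocking it and no conditioned non-collider, so it is open.
Try {Vk}:
  P1: blocked at fork node Vk ∈ conditioning set.
{Vk} contains no descendant of Lh and blocks every backdoor path.
No other singleton works — e.g. {Gp} leaves P1 open — so {Vk} is the unique smallest valid adjustment set.

{Vk}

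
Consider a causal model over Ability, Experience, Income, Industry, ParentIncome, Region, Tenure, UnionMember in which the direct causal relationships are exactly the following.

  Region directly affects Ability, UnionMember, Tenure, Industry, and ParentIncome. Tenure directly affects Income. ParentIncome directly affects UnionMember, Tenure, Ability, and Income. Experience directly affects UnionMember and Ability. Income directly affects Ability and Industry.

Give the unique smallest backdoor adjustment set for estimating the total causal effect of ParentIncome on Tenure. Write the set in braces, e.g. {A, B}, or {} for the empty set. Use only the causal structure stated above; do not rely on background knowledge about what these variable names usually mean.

{Region}

Variables eligible for adjustment (non-descendants of ParentIncome, excluding ParentIncome and Tenure): {Experience, Region}.
Backdoor paths from ParentIncome to Tenure:
  P1: ParentIncome <- Region -> Tenure
  P2: ParentIncome <- Region -> Industry <- Income <- Tenure
  P3: ParentIncome <- Region -> Ability <- Income <- Tenure
  P4: ParentIncome <- Region -> UnionMember <- Experience -> Ability <- Income <- Tenure
The empty set is not sufficient: P1 (ParentIncome <- Region -> Tenure) has no collider blocking it and no conditioned non-collider, so it is open.
Try {Region}:
  P1: blocked at fork node Region ∈ conditioning set.
  P2: blocked at fork node Region ∈ conditioning set.
  P3: blocked at fork node Region ∈ conditioning set.
  P4: blocked at fork node Region ∈ conditioning set.
{Region} contains no descendant of ParentIncome and blocks every backdoor path.
No other singleton works — e.g. {Experience} leaves P1 open — so {Region} is the unique smallest valid adjustment set.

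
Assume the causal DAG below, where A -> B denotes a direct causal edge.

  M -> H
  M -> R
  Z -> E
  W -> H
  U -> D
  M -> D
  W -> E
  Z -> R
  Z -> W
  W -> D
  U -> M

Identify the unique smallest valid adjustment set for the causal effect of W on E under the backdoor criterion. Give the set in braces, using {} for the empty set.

{Z}

Variables eligible for adjustment (non-descendants of W, excluding W and E): {M, R, U, Z}.
Backdoor paths from W to E:
  P1: W <- Z -> E
The empty set is not sufficient: P1 (W <- Z -> E) has no collider blocking it and no conditioned non-collider, so it is open.
Try {Z}:
  P1: blocked at fork node Z ∈ conditioning set.
{Z} contains no descendant of W and blocks every backdoor path.
No other singleton works — e.g. {U} leaves P1 open — so {Z} is the unique smallest valid adjustment set.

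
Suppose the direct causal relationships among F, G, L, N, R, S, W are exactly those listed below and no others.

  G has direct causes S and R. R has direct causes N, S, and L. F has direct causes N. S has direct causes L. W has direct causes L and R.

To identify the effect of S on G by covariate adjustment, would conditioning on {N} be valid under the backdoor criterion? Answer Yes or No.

No

Backdoor paths from S to G (paths whose first edge points into S):
  P1: S <- L -> R -> G
  P2: S <- L -> W <- R -> G
Condition 1 (no descendant of S in the set): holds — descendants of S are {G, R, W}; none are in {N}.
Condition 2 (every backdoor path blocked by {N}):
  P1: open — no interior node is in the conditioning set.
  P2: blocked at collider W (neither it nor any descendant is in the conditioning set).
{N} does not satisfy the backdoor criterion.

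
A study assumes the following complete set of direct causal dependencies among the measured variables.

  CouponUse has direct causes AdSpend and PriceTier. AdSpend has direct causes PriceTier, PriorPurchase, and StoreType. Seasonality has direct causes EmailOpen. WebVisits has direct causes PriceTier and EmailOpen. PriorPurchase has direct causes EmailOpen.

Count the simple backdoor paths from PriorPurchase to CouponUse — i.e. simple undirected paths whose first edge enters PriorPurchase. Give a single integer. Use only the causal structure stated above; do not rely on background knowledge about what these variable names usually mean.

A backdoor path from PriorPurchase to CouponUse is any simple undirected path whose first edge points into PriorPurchase (i.e. leaves PriorPurchase via a parent).
Parents of PriorPurchase: {EmailOpen}.
Enumerating:
  P1: PriorPurchase <- EmailOpen -> WebVisits <- PriceTier -> AdSpend -> CouponUse
  P2: PriorPurchase <- EmailOpen -> WebVisits <- PriceTier -> CouponUse
That exhausts the simple backdoor paths. Count: 2.

2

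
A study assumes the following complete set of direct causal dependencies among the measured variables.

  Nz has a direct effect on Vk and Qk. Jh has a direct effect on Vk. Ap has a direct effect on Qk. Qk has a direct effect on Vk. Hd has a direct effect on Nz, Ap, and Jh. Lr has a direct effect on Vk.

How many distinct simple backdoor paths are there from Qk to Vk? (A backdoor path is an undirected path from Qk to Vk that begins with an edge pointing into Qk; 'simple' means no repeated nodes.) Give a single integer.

4

A backdoor path from Qk to Vk is any simple undirected path whose first edge points into Qk (i.e. leaves Qk via a parent).
Parents of Qk: {Ap, Nz}.
Enumerating:
  P1: Qk <- Ap <- Hd -> Jh -> Vk
  P2: Qk <- Ap <- Hd -> Nz -> Vk
  P3: Qk <- Nz <- Hd -> Jh -> Vk
  P4: Qk <- Nz -> Vk
That exhausts the simple backdoor paths. Count: 4.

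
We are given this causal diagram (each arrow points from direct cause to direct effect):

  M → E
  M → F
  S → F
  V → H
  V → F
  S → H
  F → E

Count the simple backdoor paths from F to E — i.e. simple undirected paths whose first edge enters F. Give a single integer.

A backdoor path from F to E is any simple undirected path whose first edge points into F (i.e. leaves F via a parent).
Parents of F: {M, S, V}.
Enumerating:
  P1: F <- M -> E
That exhausts the simple backdoor paths. Count: 1.

1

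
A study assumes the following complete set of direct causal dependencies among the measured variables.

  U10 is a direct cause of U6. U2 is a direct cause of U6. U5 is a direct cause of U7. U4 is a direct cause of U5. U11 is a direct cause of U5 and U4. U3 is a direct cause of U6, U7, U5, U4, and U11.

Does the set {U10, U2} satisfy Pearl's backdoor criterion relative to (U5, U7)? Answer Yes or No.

Backdoor paths from U5 to U7 (paths whose first edge points into U5):
  P1: U5 <- U3 -> U7
  P2: U5 <- U11 <- U3 -> U7
  P3: U5 <- U11 -> U4 <- U3 -> U7
  P4: U5 <- U4 <- U3 -> U7
  P5: U5 <- U4 <- U11 <- U3 -> U7
Condition 1 (no descendant of U5 in the set): holds — descendants of U5 are {U7}; none are in {U10, U2}.
Condition 2 (every backdoor path blocked by {U10, U2}):
  P1: open — no interior node is in the conditioning set.
  P2: open — no interior node is in the conditioning set.
  P3: blocked at collider U4 (neither it nor any descendant is in the conditioning set).
  P4: open — no interior node is in the conditioning set.
  P5: open — no interior node is in the conditioning set.
{U10, U2} does not satisfy the backdoor criterion.

No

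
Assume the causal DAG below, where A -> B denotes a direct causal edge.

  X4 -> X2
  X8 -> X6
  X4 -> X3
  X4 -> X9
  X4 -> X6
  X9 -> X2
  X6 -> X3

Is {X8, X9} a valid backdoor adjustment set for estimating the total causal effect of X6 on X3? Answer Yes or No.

Backdoor paths from X6 to X3 (paths whose first edge points into X6):
  P1: X6 <- X4 -> X3
Condition 1 (no descendant of X6 in the set): holds — descendants of X6 are {X3}; none are in {X8, X9}.
Condition 2 (every backdoor path blocked by {X8, X9}):
  P1: open — no interior node is in the conditioning set.
{X8, X9} does not satisfy the backdoor criterion.

No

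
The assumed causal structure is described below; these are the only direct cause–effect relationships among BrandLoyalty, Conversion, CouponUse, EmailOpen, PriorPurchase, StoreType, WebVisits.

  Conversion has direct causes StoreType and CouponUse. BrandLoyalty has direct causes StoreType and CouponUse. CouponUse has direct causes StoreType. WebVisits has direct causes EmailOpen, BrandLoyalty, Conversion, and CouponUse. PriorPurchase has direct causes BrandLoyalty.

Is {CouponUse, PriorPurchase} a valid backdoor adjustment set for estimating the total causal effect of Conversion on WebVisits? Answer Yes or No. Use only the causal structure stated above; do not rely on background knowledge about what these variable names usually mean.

Backdoor paths from Conversion to WebVisits (paths whose first edge points into Conversion):
  P1: Conversion <- StoreType -> CouponUse -> BrandLoyalty -> WebVisits
  P2: Conversion <- StoreType -> CouponUse -> WebVisits
  P3: Conversion <- StoreType -> BrandLoyalty <- CouponUse -> WebVisits
  P4: Conversion <- StoreType -> BrandLoyalty -> WebVisits
  P5: Conversion <- CouponUse <- StoreType -> BrandLoyalty -> WebVisits
  P6: Conversion <- CouponUse -> BrandLoyalty -> WebVisits
  P7: Conversion <- CouponUse -> WebVisits
Condition 1 (no descendant of Conversion in the set): holds — descendants of Conversion are {WebVisits}; none are in {CouponUse, PriorPurchase}.
Condition 2 (every backdoor path blocked by {CouponUse, PriorPurchase}):
  P1: blocked at chain node CouponUse ∈ conditioning set.
  P2: blocked at chain node CouponUse ∈ conditioning set.
  P3: blocked at fork node CouponUse ∈ conditioning set.
  P4: open — no interior node is in the conditioning set.
  P5: blocked at chain node CouponUse ∈ conditioning set.
  P6: blocked at fork node CouponUse ∈ conditioning set.
  P7: blocked at fork node CouponUse ∈ conditioning set.
{CouponUse, PriorPurchase} does not satisfy the backdoor criterion.

No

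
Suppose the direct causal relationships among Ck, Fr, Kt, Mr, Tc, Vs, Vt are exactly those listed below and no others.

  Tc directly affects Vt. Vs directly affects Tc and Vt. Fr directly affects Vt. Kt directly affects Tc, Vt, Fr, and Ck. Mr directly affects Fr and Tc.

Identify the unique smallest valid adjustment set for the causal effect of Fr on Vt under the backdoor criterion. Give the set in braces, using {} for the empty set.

{Kt, Mr}

Variables eligible for adjustment (non-descendants of Fr, excluding Fr and Vt): {Ck, Kt, Mr, Tc, Vs}.
Backdoor paths from Fr to Vt:
  P1: Fr <- Kt -> Tc <- Vs -> Vt
  P2: Fr <- Kt -> Tc -> Vt
  P3: Fr <- Kt -> Vt
  P4: Fr <- Mr -> Tc <- Kt -> Vt
  P5: Fr <- Mr -> Tc <- Vs -> Vt
  P6: Fr <- Mr -> Tc -> Vt
The empty set is not sufficient: P2 (Fr <- Kt -> Tc -> Vt) has no collider blocking it and no conditioned non-collider, so it is open.
Try {Kt, Mr}:
  P1: blocked at fork node Kt ∈ conditioning set.
  P2: blocked at fork node Kt ∈ conditioning set.
  P3: blocked at fork node Kt ∈ conditioning set.
  P4: blocked at fork node Mr ∈ conditioning set.
  P5: blocked at fork node Mr ∈ conditioning set.
  P6: blocked at fork node Mr ∈ conditioning set.
{Kt, Mr} contains no descendant of Fr and blocks every backdoor path.
Every element of {Kt, Mr} is needed (dropping Kt leaves P2 open; dropping Mr leaves P6 open), so no proper subset is valid.
Among all size-2 subsets of the eligible variables, only {Kt, Mr} blocks every backdoor path, so it is the unique smallest valid adjustment set.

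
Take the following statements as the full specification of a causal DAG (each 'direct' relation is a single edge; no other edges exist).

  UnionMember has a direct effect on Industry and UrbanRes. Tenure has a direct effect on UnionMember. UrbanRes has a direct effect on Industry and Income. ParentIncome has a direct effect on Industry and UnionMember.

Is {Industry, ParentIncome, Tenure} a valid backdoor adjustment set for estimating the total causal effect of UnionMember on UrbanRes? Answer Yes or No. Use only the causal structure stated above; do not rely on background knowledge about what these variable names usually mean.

No

Backdoor paths from UnionMember to UrbanRes (paths whose first edge points into UnionMember):
  P1: UnionMember <- ParentIncome -> Industry <- UrbanRes
Condition 1 (no descendant of UnionMember in the set): FAILS — Industry is a descendant of UnionMember.
Condition 2 (every backdoor path blocked by {Industry, ParentIncome, Tenure}):
  P1: blocked at fork node ParentIncome ∈ conditioning set.
{Industry, ParentIncome, Tenure} does not satisfy the backdoor criterion.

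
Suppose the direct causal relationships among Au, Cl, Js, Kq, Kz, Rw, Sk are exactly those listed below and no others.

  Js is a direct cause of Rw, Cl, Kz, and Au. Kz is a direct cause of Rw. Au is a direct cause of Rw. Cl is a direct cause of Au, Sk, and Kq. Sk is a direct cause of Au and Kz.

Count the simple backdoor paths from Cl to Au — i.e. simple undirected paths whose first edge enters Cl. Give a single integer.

A backdoor path from Cl to Au is any simple undirected path whose first edge points into Cl (i.e. leaves Cl via a parent).
Parents of Cl: {Js}.
Enumerating:
  P1: Cl <- Js -> Au
  P2: Cl <- Js -> Kz <- Sk -> Au
  P3: Cl <- Js -> Kz -> Rw <- Au
  P4: Cl <- Js -> Rw <- Au
  P5: Cl <- Js -> Rw <- Kz <- Sk -> Au
That exhausts the simple backdoor paths. Count: 5.

5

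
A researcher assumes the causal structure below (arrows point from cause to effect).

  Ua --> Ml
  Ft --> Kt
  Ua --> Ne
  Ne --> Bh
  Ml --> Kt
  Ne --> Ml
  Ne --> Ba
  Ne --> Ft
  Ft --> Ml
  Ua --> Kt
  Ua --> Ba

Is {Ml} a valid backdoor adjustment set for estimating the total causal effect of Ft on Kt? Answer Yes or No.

Backdoor paths from Ft to Kt (paths whose first edge points into Ft):
  P1: Ft <- Ne <- Ua -> Ml -> Kt
  P2: Ft <- Ne <- Ua -> Kt
  P3: Ft <- Ne -> Ml <- Ua -> Kt
  P4: Ft <- Ne -> Ml -> Kt
  P5: Ft <- Ne -> Ba <- Ua -> Ml -> Kt
  P6: Ft <- Ne -> Ba <- Ua -> Kt
Condition 1 (no descendant of Ft in the set): FAILS — Ml is a descendant of Ft.
Condition 2 (every backdoor path blocked by {Ml}):
  P1: blocked at chain node Ml ∈ conditioning set.
  P2: open — no interior node is in the conditioning set.
  P3: open — collider(s) Ml are conditioned on (or have a conditioned descendant) and no non-collider on the path is in the set.
  P4: blocked at chain node Ml ∈ conditioning set.
  P5: blocked at collider Ba (neither it nor any descendant is in the conditioning set).
  P6: blocked at collider Ba (neither it nor any descendant is in the conditioning set).
{Ml} does not satisfy the backdoor criterion.

No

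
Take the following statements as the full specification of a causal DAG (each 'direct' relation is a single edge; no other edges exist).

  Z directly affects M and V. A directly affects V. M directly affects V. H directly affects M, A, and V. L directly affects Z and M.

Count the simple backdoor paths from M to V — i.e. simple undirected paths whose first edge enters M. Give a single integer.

4

A backdoor path from M to V is any simple undirected path whose first edge points into M (i.e. leaves M via a parent).
Parents of M: {H, L, Z}.
Enumerating:
  P1: M <- L -> Z -> V
  P2: M <- H -> A -> V
  P3: M <- H -> V
  P4: M <- Z -> V
That exhausts the simple backdoor paths. Count: 4.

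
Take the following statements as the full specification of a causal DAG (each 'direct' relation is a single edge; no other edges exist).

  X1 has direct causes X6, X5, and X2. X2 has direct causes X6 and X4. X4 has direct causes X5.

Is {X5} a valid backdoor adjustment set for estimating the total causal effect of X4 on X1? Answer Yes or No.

Backdoor paths from X4 to X1 (paths whose first edge points into X4):
  P1: X4 <- X5 -> X1
Condition 1 (no descendant of X4 in the set): holds — descendants of X4 are {X1, X2}; none are in {X5}.
Condition 2 (every backdoor path blocked by {X5}):
  P1: blocked at fork node X5 ∈ conditioning set.
{X5} satisfies the backdoor criterion.

Yes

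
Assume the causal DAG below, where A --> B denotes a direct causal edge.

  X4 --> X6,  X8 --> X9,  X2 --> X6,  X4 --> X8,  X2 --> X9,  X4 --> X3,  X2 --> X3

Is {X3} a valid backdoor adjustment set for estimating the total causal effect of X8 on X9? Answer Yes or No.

No

Backdoor paths from X8 to X9 (paths whose first edge points into X8):
  P1: X8 <- X4 -> X6 <- X2 -> X9
  P2: X8 <- X4 -> X3 <- X2 -> X9
Condition 1 (no descendant of X8 in the set): holds — descendants of X8 are {X9}; none are in {X3}.
Condition 2 (every backdoor path blocked by {X3}):
  P1: blocked at collider X6 (neither it nor any descendant is in the conditioning set).
  P2: open — collider(s) X3 are conditioned on (or have a conditioned descendant) and no non-collider on the path is in the set.
{X3} does not satisfy the backdoor criterion.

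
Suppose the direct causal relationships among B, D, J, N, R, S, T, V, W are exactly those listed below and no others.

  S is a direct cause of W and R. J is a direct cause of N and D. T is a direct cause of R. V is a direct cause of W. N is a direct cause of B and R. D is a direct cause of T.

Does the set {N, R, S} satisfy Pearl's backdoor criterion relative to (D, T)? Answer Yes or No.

Backdoor paths from D to T (paths whose first edge points into D):
  P1: D <- J -> N -> R <- T
Condition 1 (no descendant of D in the set): FAILS — R is a descendant of D.
Condition 2 (every backdoor path blocked by {N, R, S}):
  P1: blocked at chain node N ∈ conditioning set.
{N, R, S} does not satisfy the backdoor criterion.

No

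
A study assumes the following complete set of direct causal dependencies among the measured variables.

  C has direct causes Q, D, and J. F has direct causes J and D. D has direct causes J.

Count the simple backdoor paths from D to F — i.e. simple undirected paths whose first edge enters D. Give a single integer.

A backdoor path from D to F is any simple undirected path whose first edge points into D (i.e. leaves D via a parent).
Parents of D: {J}.
Enumerating:
  P1: D <- J -> F
That exhausts the simple backdoor paths. Count: 1.

1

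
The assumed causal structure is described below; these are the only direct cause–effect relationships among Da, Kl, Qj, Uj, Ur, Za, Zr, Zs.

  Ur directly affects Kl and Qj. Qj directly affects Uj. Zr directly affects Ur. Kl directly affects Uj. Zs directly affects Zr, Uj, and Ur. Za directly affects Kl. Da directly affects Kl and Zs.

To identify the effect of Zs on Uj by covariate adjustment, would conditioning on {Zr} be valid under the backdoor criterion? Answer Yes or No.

Backdoor paths from Zs to Uj (paths whose first edge points into Zs):
  P1: Zs <- Da -> Kl <- Ur -> Qj -> Uj
  P2: Zs <- Da -> Kl -> Uj
Condition 1 (no descendant of Zs in the set): FAILS — Zr is a descendant of Zs.
Condition 2 (every backdoor path blocked by {Zr}):
  P1: blocked at collider Kl (neither it nor any descendant is in the conditioning set).
  P2: open — no interior node is in the conditioning set.
{Zr} does not satisfy the backdoor criterion.

No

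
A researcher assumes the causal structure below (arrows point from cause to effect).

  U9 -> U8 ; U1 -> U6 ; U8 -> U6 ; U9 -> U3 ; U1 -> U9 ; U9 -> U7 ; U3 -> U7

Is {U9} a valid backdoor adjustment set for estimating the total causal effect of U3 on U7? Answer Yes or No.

Yes

Backdoor paths from U3 to U7 (paths whose first edge points into U3):
  P1: U3 <- U9 -> U7
Condition 1 (no descendant of U3 in the set): holds — descendants of U3 are {U7}; none are in {U9}.
Condition 2 (every backdoor path blocked by {U9}):
  P1: blocked at fork node U9 ∈ conditioning set.
{U9} satisfies the backdoor criterion.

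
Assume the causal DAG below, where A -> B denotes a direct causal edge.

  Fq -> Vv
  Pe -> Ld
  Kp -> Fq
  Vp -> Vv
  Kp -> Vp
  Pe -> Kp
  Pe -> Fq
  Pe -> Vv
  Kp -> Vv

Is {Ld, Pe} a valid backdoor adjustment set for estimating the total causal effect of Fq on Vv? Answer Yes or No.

No

Backdoor paths from Fq to Vv (paths whose first edge points into Fq):
  P1: Fq <- Pe -> Kp -> Vp -> Vv
  P2: Fq <- Pe -> Kp -> Vv
  P3: Fq <- Pe -> Vv
  P4: Fq <- Kp <- Pe -> Vv
  P5: Fq <- Kp -> Vp -> Vv
  P6: Fq <- Kp -> Vv
Condition 1 (no descendant of Fq in the set): holds — descendants of Fq are {Vv}; none are in {Ld, Pe}.
Condition 2 (every backdoor path blocked by {Ld, Pe}):
  P1: blocked at fork node Pe ∈ conditioning set.
  P2: blocked at fork node Pe ∈ conditioning set.
  P3: blocked at fork node Pe ∈ conditioning set.
  P4: blocked at fork node Pe ∈ conditioning set.
  P5: open — no interior node is in the conditioning set.
  P6: open — no interior node is in the conditioning set.
{Ld, Pe} does not satisfy the backdoor criterion.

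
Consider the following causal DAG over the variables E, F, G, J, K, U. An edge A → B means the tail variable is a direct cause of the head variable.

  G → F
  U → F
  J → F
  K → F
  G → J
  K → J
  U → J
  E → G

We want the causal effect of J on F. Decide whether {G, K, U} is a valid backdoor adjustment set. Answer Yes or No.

Backdoor paths from J to F (paths whose first edge points into J):
  P1: J <- K -> F
  P2: J <- G -> F
  P3: J <- U -> F
Condition 1 (no descendant of J in the set): holds — descendants of J are {F}; none are in {G, K, U}.
Condition 2 (every backdoor path blocked by {G, K, U}):
  P1: blocked at fork node K ∈ conditioning set.
  P2: blocked at fork node G ∈ conditioning set.
  P3: blocked at fork node U ∈ conditioning set.
{G, K, U} satisfies the backdoor criterion.

Yes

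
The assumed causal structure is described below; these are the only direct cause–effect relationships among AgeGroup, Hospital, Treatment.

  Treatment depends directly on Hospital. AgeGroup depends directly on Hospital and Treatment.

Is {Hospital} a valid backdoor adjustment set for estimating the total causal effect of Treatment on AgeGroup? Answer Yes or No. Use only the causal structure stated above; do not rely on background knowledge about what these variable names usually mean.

Yes

Backdoor paths from Treatment to AgeGroup (paths whose first edge points into Treatment):
  P1: Treatment <- Hospital -> AgeGroup
Condition 1 (no descendant of Treatment in the set): holds — descendants of Treatment are {AgeGroup}; none are in {Hospital}.
Condition 2 (every backdoor path blocked by {Hospital}):
  P1: blocked at fork node Hospital ∈ conditioning set.
{Hospital} satisfies the backdoor criterion.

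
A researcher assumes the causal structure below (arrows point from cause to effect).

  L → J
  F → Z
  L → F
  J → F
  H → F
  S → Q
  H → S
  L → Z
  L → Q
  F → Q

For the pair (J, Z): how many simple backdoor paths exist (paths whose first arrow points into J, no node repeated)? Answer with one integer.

A backdoor path from J to Z is any simple undirected path whose first edge points into J (i.e. leaves J via a parent).
Parents of J: {L}.
Enumerating:
  P1: J <- L -> F -> Z
  P2: J <- L -> Z
  P3: J <- L -> Q <- F -> Z
  P4: J <- L -> Q <- S <- H -> F -> Z
That exhausts the simple backdoor paths. Count: 4.

4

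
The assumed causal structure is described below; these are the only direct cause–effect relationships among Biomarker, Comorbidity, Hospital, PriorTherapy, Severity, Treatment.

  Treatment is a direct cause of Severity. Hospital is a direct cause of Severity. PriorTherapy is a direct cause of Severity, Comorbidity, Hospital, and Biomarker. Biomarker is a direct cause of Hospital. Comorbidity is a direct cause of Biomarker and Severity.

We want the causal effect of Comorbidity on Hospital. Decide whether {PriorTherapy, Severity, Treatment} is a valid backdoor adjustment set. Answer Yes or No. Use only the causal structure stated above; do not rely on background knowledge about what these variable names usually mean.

No

Backdoor paths from Comorbidity to Hospital (paths whose first edge points into Comorbidity):
  P1: Comorbidity <- PriorTherapy -> Biomarker -> Hospital
  P2: Comorbidity <- PriorTherapy -> Hospital
  P3: Comorbidity <- PriorTherapy -> Severity <- Hospital
Condition 1 (no descendant of Comorbidity in the set): FAILS — Severity is a descendant of Comorbidity.
Condition 2 (every backdoor path blocked by {PriorTherapy, Severity, Treatment}):
  P1: blocked at fork node PriorTherapy ∈ conditioning set.
  P2: blocked at fork node PriorTherapy ∈ conditioning set.
  P3: blocked at fork node PriorTherapy ∈ conditioning set.
{PriorTherapy, Severity, Treatment} does not satisfy the backdoor criterion.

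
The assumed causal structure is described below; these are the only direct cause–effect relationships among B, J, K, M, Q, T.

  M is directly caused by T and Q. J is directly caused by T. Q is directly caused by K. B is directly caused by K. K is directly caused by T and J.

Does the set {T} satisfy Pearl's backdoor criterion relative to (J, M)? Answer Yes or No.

Yes

Backdoor paths from J to M (paths whose first edge points into J):
  P1: J <- T -> K -> Q -> M
  P2: J <- T -> M
Condition 1 (no descendant of J in the set): holds — descendants of J are {B, K, M, Q}; none are in {T}.
Condition 2 (every backdoor path blocked by {T}):
  P1: blocked at fork node T ∈ conditioning set.
  P2: blocked at fork node T ∈ conditioning set.
{T} satisfies the backdoor criterion.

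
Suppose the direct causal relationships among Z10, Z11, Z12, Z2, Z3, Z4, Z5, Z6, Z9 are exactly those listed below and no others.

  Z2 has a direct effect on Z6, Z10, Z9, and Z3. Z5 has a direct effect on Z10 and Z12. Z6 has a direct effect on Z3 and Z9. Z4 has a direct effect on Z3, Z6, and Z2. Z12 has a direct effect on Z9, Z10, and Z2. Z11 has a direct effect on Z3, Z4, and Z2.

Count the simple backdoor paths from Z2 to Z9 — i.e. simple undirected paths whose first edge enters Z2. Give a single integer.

8

A backdoor path from Z2 to Z9 is any simple undirected path whose first edge points into Z2 (i.e. leaves Z2 via a parent).
Parents of Z2: {Z11, Z12, Z4}.
Enumerating:
  P1: Z2 <- Z11 -> Z4 -> Z6 -> Z9
  P2: Z2 <- Z11 -> Z4 -> Z3 <- Z6 -> Z9
  P3: Z2 <- Z11 -> Z3 <- Z4 -> Z6 -> Z9
  P4: Z2 <- Z11 -> Z3 <- Z6 -> Z9
  P5: Z2 <- Z4 <- Z11 -> Z3 <- Z6 -> Z9
  P6: Z2 <- Z4 -> Z6 -> Z9
  P7: Z2 <- Z4 -> Z3 <- Z6 -> Z9
  P8: Z2 <- Z12 -> Z9
That exhausts the simple backdoor paths. Count: 8.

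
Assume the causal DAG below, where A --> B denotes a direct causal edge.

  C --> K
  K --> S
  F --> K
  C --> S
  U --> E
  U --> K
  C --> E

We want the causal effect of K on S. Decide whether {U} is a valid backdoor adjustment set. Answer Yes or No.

No

Backdoor paths from K to S (paths whose first edge points into K):
  P1: K <- U -> E <- C -> S
  P2: K <- C -> S
Condition 1 (no descendant of K in the set): holds — descendants of K are {S}; none are in {U}.
Condition 2 (every backdoor path blocked by {U}):
  P1: blocked at fork node U ∈ conditioning set.
  P2: open — no interior node is in the conditioning set.
{U} does not satisfy the backdoor criterion.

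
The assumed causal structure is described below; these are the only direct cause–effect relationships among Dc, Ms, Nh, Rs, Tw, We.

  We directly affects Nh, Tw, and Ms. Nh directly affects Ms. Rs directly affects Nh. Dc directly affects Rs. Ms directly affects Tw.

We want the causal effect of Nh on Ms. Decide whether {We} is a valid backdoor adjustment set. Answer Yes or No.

Backdoor paths from Nh to Ms (paths whose first edge points into Nh):
  P1: Nh <- We -> Ms
  P2: Nh <- We -> Tw <- Ms
Condition 1 (no descendant of Nh in the set): holds — descendants of Nh are {Ms, Tw}; none are in {We}.
Condition 2 (every backdoor path blocked by {We}):
  P1: blocked at fork node We ∈ conditioning set.
  P2: blocked at fork node We ∈ conditioning set.
{We} satisfies the backdoor criterion.

Yes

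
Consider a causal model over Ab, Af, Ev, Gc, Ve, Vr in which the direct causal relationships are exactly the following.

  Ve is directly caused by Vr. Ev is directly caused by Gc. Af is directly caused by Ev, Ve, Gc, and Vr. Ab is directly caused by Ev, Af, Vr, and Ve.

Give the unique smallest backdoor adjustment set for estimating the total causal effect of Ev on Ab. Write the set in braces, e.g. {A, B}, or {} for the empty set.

{Gc}

Variables eligible for adjustment (non-descendants of Ev, excluding Ev and Ab): {Gc, Ve, Vr}.
Backdoor paths from Ev to Ab:
  P1: Ev <- Gc -> Af <- Vr -> Ve -> Ab
  P2: Ev <- Gc -> Af <- Vr -> Ab
  P3: Ev <- Gc -> Af <- Ve <- Vr -> Ab
  P4: Ev <- Gc -> Af <- Ve -> Ab
  P5: Ev <- Gc -> Af -> Ab
The empty set is not sufficient: P5 (Ev <- Gc -> Af -> Ab) has no collider blocking it and no conditioned non-collider, so it is open.
Try {Gc}:
  P1: blocked at fork node Gc ∈ conditioning set.
  P2: blocked at fork node Gc ∈ conditioning set.
  P3: blocked at fork node Gc ∈ conditioning set.
  P4: blocked at fork node Gc ∈ conditioning set.
  P5: blocked at fork node Gc ∈ conditioning set.
{Gc} contains no descendant of Ev and blocks every backdoor path.
No other singleton works — e.g. {Vr} leaves P5 open — so {Gc} is the unique smallest valid adjustment set.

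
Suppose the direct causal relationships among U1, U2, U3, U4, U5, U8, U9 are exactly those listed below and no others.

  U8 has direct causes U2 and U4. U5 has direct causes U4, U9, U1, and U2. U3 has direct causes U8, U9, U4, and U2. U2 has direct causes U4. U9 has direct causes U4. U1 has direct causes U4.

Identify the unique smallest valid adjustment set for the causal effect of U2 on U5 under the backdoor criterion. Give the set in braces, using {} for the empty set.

Variables eligible for adjustment (non-descendants of U2, excluding U2 and U5): {U1, U4, U9}.
Backdoor paths from U2 to U5:
  P1: U2 <- U4 -> U1 -> U5
  P2: U2 <- U4 -> U9 -> U5
  P3: U2 <- U4 -> U8 -> U3 <- U9 -> U5
  P4: U2 <- U4 -> U3 <- U9 -> U5
  P5: U2 <- U4 -> U5
The empty set is not sufficient: P1 (U2 <- U4 -> U1 -> U5) has no collider blocking it and no conditioned non-collider, so it is open.
Try {U4}:
  P1: blocked at fork node U4 ∈ conditioning set.
  P2: blocked at fork node U4 ∈ conditioning set.
  P3: blocked at fork node U4 ∈ conditioning set.
  P4: blocked at fork node U4 ∈ conditioning set.
  P5: blocked at fork node U4 ∈ conditioning set.
{U4} contains no descendant of U2 and blocks every backdoor path.
No other singleton works — e.g. {U1} leaves P2 open — so {U4} is the unique smallest valid adjustment set.

{U4}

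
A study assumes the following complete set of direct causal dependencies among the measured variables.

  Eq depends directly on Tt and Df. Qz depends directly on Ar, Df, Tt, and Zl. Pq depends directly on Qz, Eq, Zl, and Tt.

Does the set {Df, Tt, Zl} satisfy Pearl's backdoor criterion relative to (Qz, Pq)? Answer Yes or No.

Backdoor paths from Qz to Pq (paths whose first edge points into Qz):
  P1: Qz <- Tt -> Eq -> Pq
  P2: Qz <- Tt -> Pq
  P3: Qz <- Df -> Eq <- Tt -> Pq
  P4: Qz <- Df -> Eq -> Pq
  P5: Qz <- Zl -> Pq
Condition 1 (no descendant of Qz in the set): holds — descendants of Qz are {Pq}; none are in {Df, Tt, Zl}.
Condition 2 (every backdoor path blocked by {Df, Tt, Zl}):
  P1: blocked at fork node Tt ∈ conditioning set.
  P2: blocked at fork node Tt ∈ conditioning set.
  P3: blocked at fork node Df ∈ conditioning set.
  P4: blocked at fork node Df ∈ conditioning set.
  P5: blocked at fork node Zl ∈ conditioning set.
{Df, Tt, Zl} satisfies the backdoor criterion.

Yes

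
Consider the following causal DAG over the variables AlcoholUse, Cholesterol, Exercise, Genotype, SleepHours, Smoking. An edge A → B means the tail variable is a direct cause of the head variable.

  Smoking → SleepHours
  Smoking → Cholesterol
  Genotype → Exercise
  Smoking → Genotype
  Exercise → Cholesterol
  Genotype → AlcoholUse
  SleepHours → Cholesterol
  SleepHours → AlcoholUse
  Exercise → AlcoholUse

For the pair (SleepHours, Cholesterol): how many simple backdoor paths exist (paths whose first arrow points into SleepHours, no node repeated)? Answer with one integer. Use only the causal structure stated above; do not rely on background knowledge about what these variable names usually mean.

A backdoor path from SleepHours to Cholesterol is any simple undirected path whose first edge points into SleepHours (i.e. leaves SleepHours via a parent).
Parents of SleepHours: {Smoking}.
Enumerating:
  P1: SleepHours <- Smoking -> Genotype -> Exercise -> Cholesterol
  P2: SleepHours <- Smoking -> Genotype -> AlcoholUse <- Exercise -> Cholesterol
  P3: SleepHours <- Smoking -> Cholesterol
That exhausts the simple backdoor paths. Count: 3.

3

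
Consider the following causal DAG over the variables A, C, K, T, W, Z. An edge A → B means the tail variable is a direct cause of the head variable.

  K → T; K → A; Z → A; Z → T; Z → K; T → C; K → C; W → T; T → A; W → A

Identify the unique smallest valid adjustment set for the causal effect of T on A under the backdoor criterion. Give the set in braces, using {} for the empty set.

Variables eligible for adjustment (non-descendants of T, excluding T and A): {K, W, Z}.
Backdoor paths from T to A:
  P1: T <- Z -> K -> A
  P2: T <- Z -> A
  P3: T <- W -> A
  P4: T <- K <- Z -> A
  P5: T <- K -> A
The empty set is not sufficient: P1 (T <- Z -> K -> A) has no collider blocking it and no conditioned non-collider, so it is open.
Try {K, W, Z}:
  P1: blocked at fork node Z ∈ conditioning set.
  P2: blocked at fork node Z ∈ conditioning set.
  P3: blocked at fork node W ∈ conditioning set.
  P4: blocked at chain node K ∈ conditioning set.
  P5: blocked at fork node K ∈ conditioning set.
{K, W, Z} contains no descendant of T and blocks every backdoor path.
Every element of {K, W, Z} is needed (dropping K leaves P5 open; dropping W leaves P3 open; dropping Z leaves P2 open), so no proper subset is valid.
Among all size-3 subsets of the eligible variables, only {K, W, Z} blocks every backdoor path, so it is the unique smallest valid adjustment set.

{K, W, Z}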